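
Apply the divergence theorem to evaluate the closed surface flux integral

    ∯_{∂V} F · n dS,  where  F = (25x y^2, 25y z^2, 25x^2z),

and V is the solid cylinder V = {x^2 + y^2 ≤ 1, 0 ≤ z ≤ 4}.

By the divergence theorem,

    ∯_{∂V} F · n dS = ∭_V (∇ · F) dV.

Compute the divergence:
    ∇ · F = ∂F_x/∂x + ∂F_y/∂y + ∂F_z/∂z = 25y^2 + 25z^2 + 25x^2 = 25x^2 + 25y^2 + 25z^2.

In cylindrical coordinates, x = r cos(θ), y = r sin(θ), z = z, dV = r dr dθ dz, with 0 ≤ r ≤ 1, 0 ≤ θ ≤ 2π, 0 ≤ z ≤ 4.

The integrand, after substitution and multiplying by the volume element, becomes (25r^2 + 25z^2) · r, so

    ∭_V (∇·F) dV = ∫_0^{2π} ∫_0^{1} ∫_0^{4} (25r^2 + 25z^2) · r dz dr dθ.

Inner (z from 0 to 4): 100r (r^2 + 16/3).
Middle (r from 0 to 1): 875/3.
Outer (θ from 0 to 2π): 1750π/3.

Therefore ∯_{∂V} F · n dS = 1750π/3.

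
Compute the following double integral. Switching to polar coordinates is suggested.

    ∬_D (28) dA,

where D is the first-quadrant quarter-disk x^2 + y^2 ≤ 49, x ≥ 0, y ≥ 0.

The region D is 0 ≤ r ≤ 7, 0 ≤ θ ≤ π/2 in polar coordinates, where x = r cos(θ), y = r sin(θ), and dA = r dr dθ.

Under the substitution, the integrand becomes 28, so

    ∬_D (28) dA = ∫_{0}^{π/2} ∫_{0}^{7} (28) · r dr dθ.

Inner integral (in r): ∫_{0}^{7} (28) · r dr = 686.

Outer integral (in θ): ∫_{0}^{π/2} (686) dθ = 343π.

Therefore ∬_D (28) dA = 343π.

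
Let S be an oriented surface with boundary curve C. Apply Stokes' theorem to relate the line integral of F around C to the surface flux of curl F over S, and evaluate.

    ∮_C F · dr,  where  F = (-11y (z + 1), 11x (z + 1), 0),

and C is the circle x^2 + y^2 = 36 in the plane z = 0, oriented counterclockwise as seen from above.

Let S be the flat disk x^2 + y^2 ≤ 36 in the plane z = 0, with upward unit normal n̂ = ẑ. By Stokes' theorem,

    ∮_C F · dr = ∬_S (∇ × F) · n̂ dS = ∬_D (curl F)_z dA,

where D is the disk x^2 + y^2 ≤ 36.

Compute the curl of F = (-11y (z + 1), 11x (z + 1), 0):
    (∇ × F)_x = ∂F_z/∂y - ∂F_y/∂z = -11x,
    (∇ × F)_y = ∂F_x/∂z - ∂F_z/∂x = -11y,
    (∇ × F)_z = ∂F_y/∂x - ∂F_x/∂y = 22z + 22.

On z = 0, (curl F)_z = 22.

Convert to polar (x = r cos θ, y = r sin θ, dA = r dr dθ); the integrand becomes 22, so

    ∬_D (curl F)_z dA = ∫_0^{2π} ∫_0^{6} (22) · r dr dθ.

Inner (r from 0 to 6): 396.
Outer (θ from 0 to 2π): 792π.

Therefore ∮_C F · dr = 792π.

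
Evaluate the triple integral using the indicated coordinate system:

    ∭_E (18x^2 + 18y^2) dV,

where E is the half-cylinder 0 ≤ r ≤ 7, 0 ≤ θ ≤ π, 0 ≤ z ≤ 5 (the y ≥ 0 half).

In cylindrical coordinates, x = r cos(θ), y = r sin(θ), z = z, and dV = r dr dθ dz.

The integrand becomes 18r^2, so

    ∭_E (18x^2 + 18y^2) dV = ∫_{0}^{π} ∫_{0}^{7} ∫_{0}^{5} (18r^2) · r dz dr dθ.

Inner (z): 90r^3.
Middle (r from 0 to 7): 108045/2.
Outer (θ): 108045π/2.

Therefore the triple integral equals 108045π/2.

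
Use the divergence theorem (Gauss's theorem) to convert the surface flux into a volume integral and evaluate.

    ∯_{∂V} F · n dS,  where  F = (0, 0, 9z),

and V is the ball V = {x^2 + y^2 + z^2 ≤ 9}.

By the divergence theorem,

    ∯_{∂V} F · n dS = ∭_V (∇ · F) dV.

Compute the divergence:
    ∇ · F = ∂F_x/∂x + ∂F_y/∂y + ∂F_z/∂z = 0 + 0 + 9 = 9.

In spherical coordinates, x = ρ sin(φ) cos(θ), y = ρ sin(φ) sin(θ), z = ρ cos(φ), dV = ρ^2 sin(φ) dρ dφ dθ, with 0 ≤ ρ ≤ 3, 0 ≤ φ ≤ π, 0 ≤ θ ≤ 2π.

The integrand, after substitution and multiplying by the volume element, becomes (9) · ρ^2 sin(φ), so

    ∭_V (∇·F) dV = ∫_0^{2π} ∫_0^{π} ∫_0^{3} (9) · ρ^2 sin(φ) dρ dφ dθ.

Inner (ρ from 0 to 3): 81sin(φ).
Middle (φ from 0 to π): 162.
Outer (θ from 0 to 2π): 324π.

Therefore ∯_{∂V} F · n dS = 324π.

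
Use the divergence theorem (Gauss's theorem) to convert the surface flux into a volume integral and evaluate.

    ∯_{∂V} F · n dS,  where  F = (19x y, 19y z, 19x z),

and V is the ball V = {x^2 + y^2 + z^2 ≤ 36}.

By the divergence theorem,

    ∯_{∂V} F · n dS = ∭_V (∇ · F) dV.

Compute the divergence:
    ∇ · F = ∂F_x/∂x + ∂F_y/∂y + ∂F_z/∂z = 19y + 19z + 19x = 19x + 19y + 19z.

In spherical coordinates, x = ρ sin(φ) cos(θ), y = ρ sin(φ) sin(θ), z = ρ cos(φ), dV = ρ^2 sin(φ) dρ dφ dθ, with 0 ≤ ρ ≤ 6, 0 ≤ φ ≤ π, 0 ≤ θ ≤ 2π.

The integrand, after substitution and multiplying by the volume element, becomes (19ρ (sqrt(2)sin(φ)sin(θ + π/4) + cos(φ))) · ρ^2 sin(φ), so

    ∭_V (∇·F) dV = ∫_0^{2π} ∫_0^{π} ∫_0^{6} (19ρ (sqrt(2)sin(φ)sin(θ + π/4) + cos(φ))) · ρ^2 sin(φ) dρ dφ dθ.

Inner (ρ from 0 to 6): 6156(sqrt(2)sin(φ)sin(θ + π/4) + cos(φ))sin(φ).
Middle (φ from 0 to π): 3078sqrt(2)π sin(θ + π/4).
Outer (θ from 0 to 2π): 0.

Therefore ∯_{∂V} F · n dS = 0.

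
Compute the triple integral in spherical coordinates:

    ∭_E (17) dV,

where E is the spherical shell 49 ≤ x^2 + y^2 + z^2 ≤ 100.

In spherical coordinates, x = ρ sin(φ) cos(θ), y = ρ sin(φ) sin(θ), z = ρ cos(φ), and dV = ρ^2 sin(φ) dρ dφ dθ.

The integrand becomes 17, so

    ∭_E (17) dV = ∫_{0}^{2π} ∫_{0}^{π} ∫_{7}^{10} (17) · ρ^2 sin(φ) dρ dφ dθ.

Inner (ρ): 3723sin(φ).
Middle (φ): 7446.
Outer (θ): 14892π.

Therefore the triple integral equals 14892π.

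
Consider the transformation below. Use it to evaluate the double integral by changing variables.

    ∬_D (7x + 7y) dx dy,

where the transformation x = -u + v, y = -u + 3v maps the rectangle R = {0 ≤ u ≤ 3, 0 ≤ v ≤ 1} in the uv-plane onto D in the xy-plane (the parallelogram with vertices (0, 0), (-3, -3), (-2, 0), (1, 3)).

Compute the Jacobian determinant of (x, y) with respect to (u, v):

    ∂(x,y)/∂(u,v) = | -1  1 | = (-1)(3) - (1)(-1) = -2.
                   | -1  3 |

Its absolute value is |J| = 2 (the area scaling factor).

Substituting x = -u + v, y = -u + 3v into the integrand,

    7x + 7y → -14u + 28v,

so the integral becomes

    ∬_R (-14u + 28v) · |J| du dv = ∫_0^3 ∫_0^1 (-28u + 56v) dv du.

Inner (v): 28 - 28u.
Outer (u): -42.

Therefore ∬_D (7x + 7y) dx dy = -42.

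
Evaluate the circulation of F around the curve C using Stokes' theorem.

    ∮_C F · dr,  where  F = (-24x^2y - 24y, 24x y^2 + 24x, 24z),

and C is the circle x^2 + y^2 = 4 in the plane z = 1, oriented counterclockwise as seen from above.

Let S be the flat disk x^2 + y^2 ≤ 4 in the plane z = 1, with upward unit normal n̂ = ẑ. By Stokes' theorem,

    ∮_C F · dr = ∬_S (∇ × F) · n̂ dS = ∬_D (curl F)_z dA,

where D is the disk x^2 + y^2 ≤ 4.

Compute the curl of F = (-24x^2y - 24y, 24x y^2 + 24x, 24z):
    (∇ × F)_x = ∂F_z/∂y - ∂F_y/∂z = 0,
    (∇ × F)_y = ∂F_x/∂z - ∂F_z/∂x = 0,
    (∇ × F)_z = ∂F_y/∂x - ∂F_x/∂y = 24x^2 + 24y^2 + 48.

On z = 1, (curl F)_z = 24x^2 + 24y^2 + 48.

Convert to polar (x = r cos θ, y = r sin θ, dA = r dr dθ); the integrand becomes 24r^2 + 48, so

    ∬_D (curl F)_z dA = ∫_0^{2π} ∫_0^{2} (24r^2 + 48) · r dr dθ.

Inner (r from 0 to 2): 192.
Outer (θ from 0 to 2π): 384π.

Therefore ∮_C F · dr = 384π.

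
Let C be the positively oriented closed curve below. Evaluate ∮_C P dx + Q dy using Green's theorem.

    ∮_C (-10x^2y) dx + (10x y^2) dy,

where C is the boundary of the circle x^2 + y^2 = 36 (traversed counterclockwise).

Green's theorem converts the closed line integral into a double integral over the enclosed region D:

    ∮_C P dx + Q dy = ∬_D (∂Q/∂x - ∂P/∂y) dA.

Here P = -10x^2y, Q = 10x y^2, so

    ∂Q/∂x = 10y^2,    ∂P/∂y = -10x^2,
    ∂Q/∂x - ∂P/∂y = 10x^2 + 10y^2.

D is the region x^2 + y^2 ≤ 36. Evaluating the double integral:

In polar coordinates (x = r cos θ, y = r sin θ, dA = r dr dθ) the integrand becomes 10r^2, so

    ∬_D (10x^2 + 10y^2) dA = ∫_0^{2π} ∫_0^{6} (10r^2) · r dr dθ.

Inner (r from 0 to 6): 3240.
Outer (θ from 0 to 2π): 6480π.

Therefore ∮_C P dx + Q dy = 6480π.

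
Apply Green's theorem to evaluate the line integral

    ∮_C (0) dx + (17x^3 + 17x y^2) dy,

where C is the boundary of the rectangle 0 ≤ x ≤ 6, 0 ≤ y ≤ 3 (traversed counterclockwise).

Green's theorem converts the closed line integral into a double integral over the enclosed region D:

    ∮_C P dx + Q dy = ∬_D (∂Q/∂x - ∂P/∂y) dA.

Here P = 0, Q = 17x^3 + 17x y^2, so

    ∂Q/∂x = 51x^2 + 17y^2,    ∂P/∂y = 0,
    ∂Q/∂x - ∂P/∂y = 51x^2 + 17y^2.

D is the region 0 ≤ x ≤ 6, 0 ≤ y ≤ 3. Evaluating the double integral:

    ∬_D (51x^2 + 17y^2) dA = ∫_0^{6} ∫_0^{3} (51x^2 + 17y^2) dy dx.

Inner (y from 0 to 3): 153x^2 + 153.
Outer (x from 0 to 6): 11934.

Therefore ∮_C P dx + Q dy = 11934.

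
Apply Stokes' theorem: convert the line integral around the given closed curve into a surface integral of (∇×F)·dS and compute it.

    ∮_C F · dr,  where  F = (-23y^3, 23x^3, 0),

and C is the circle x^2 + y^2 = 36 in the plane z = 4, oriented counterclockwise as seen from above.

Let S be the flat disk x^2 + y^2 ≤ 36 in the plane z = 4, with upward unit normal n̂ = ẑ. By Stokes' theorem,

    ∮_C F · dr = ∬_S (∇ × F) · n̂ dS = ∬_D (curl F)_z dA,

where D is the disk x^2 + y^2 ≤ 36.

Compute the curl of F = (-23y^3, 23x^3, 0):
    (∇ × F)_x = ∂F_z/∂y - ∂F_y/∂z = 0,
    (∇ × F)_y = ∂F_x/∂z - ∂F_z/∂x = 0,
    (∇ × F)_z = ∂F_y/∂x - ∂F_x/∂y = 69x^2 + 69y^2.

On z = 4, (curl F)_z = 69x^2 + 69y^2.

Convert to polar (x = r cos θ, y = r sin θ, dA = r dr dθ); the integrand becomes 69r^2, so

    ∬_D (curl F)_z dA = ∫_0^{2π} ∫_0^{6} (69r^2) · r dr dθ.

Inner (r from 0 to 6): 22356.
Outer (θ from 0 to 2π): 44712π.

Therefore ∮_C F · dr = 44712π.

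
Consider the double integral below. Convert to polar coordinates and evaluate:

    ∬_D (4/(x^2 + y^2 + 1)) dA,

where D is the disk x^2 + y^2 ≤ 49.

The region D is 0 ≤ r ≤ 7, 0 ≤ θ ≤ 2π in polar coordinates, where x = r cos(θ), y = r sin(θ), and dA = r dr dθ.

Under the substitution, the integrand becomes 4/(r^2 + 1), so

    ∬_D (4/(x^2 + y^2 + 1)) dA = ∫_{0}^{2π} ∫_{0}^{7} (4/(r^2 + 1)) · r dr dθ.

Inner integral (in r): ∫_{0}^{7} (4/(r^2 + 1)) · r dr = log(2500).

Outer integral (in θ): ∫_{0}^{2π} (log(2500)) dθ = 4π log(50).

Therefore ∬_D (4/(x^2 + y^2 + 1)) dA = 4π log(50).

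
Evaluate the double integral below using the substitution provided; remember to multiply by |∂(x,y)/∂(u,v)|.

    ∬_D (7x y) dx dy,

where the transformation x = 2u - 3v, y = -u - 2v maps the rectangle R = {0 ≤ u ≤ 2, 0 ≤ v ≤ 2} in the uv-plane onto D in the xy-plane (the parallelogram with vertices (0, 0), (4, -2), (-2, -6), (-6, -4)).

Compute the Jacobian determinant of (x, y) with respect to (u, v):

    ∂(x,y)/∂(u,v) = | 2  -3 | = (2)(-2) - (-3)(-1) = -7.
                   | -1  -2 |

Its absolute value is |J| = 7 (the area scaling factor).

Substituting x = 2u - 3v, y = -u - 2v into the integrand,

    7x y → -14u^2 - 7u v + 42v^2,

so the integral becomes

    ∬_R (-14u^2 - 7u v + 42v^2) · |J| du dv = ∫_0^2 ∫_0^2 (-98u^2 - 49u v + 294v^2) dv du.

Inner (v): -196u^2 - 98u + 784.
Outer (u): 2548/3.

Therefore ∬_D (7x y) dx dy = 2548/3.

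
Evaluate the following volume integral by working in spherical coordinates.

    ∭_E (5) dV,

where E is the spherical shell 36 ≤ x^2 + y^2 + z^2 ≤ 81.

In spherical coordinates, x = ρ sin(φ) cos(θ), y = ρ sin(φ) sin(θ), z = ρ cos(φ), and dV = ρ^2 sin(φ) dρ dφ dθ.

The integrand becomes 5, so

    ∭_E (5) dV = ∫_{0}^{2π} ∫_{0}^{π} ∫_{6}^{9} (5) · ρ^2 sin(φ) dρ dφ dθ.

Inner (ρ): 855sin(φ).
Middle (φ): 1710.
Outer (θ): 3420π.

Therefore the triple integral equals 3420π.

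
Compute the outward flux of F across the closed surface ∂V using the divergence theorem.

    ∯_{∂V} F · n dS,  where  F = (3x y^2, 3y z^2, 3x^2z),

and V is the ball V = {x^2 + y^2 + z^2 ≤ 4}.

By the divergence theorem,

    ∯_{∂V} F · n dS = ∭_V (∇ · F) dV.

Compute the divergence:
    ∇ · F = ∂F_x/∂x + ∂F_y/∂y + ∂F_z/∂z = 3y^2 + 3z^2 + 3x^2 = 3x^2 + 3y^2 + 3z^2.

In spherical coordinates, x = ρ sin(φ) cos(θ), y = ρ sin(φ) sin(θ), z = ρ cos(φ), dV = ρ^2 sin(φ) dρ dφ dθ, with 0 ≤ ρ ≤ 2, 0 ≤ φ ≤ π, 0 ≤ θ ≤ 2π.

The integrand, after substitution and multiplying by the volume element, becomes (3ρ^2) · ρ^2 sin(φ), so

    ∭_V (∇·F) dV = ∫_0^{2π} ∫_0^{π} ∫_0^{2} (3ρ^2) · ρ^2 sin(φ) dρ dφ dθ.

Inner (ρ from 0 to 2): 96sin(φ)/5.
Middle (φ from 0 to π): 192/5.
Outer (θ from 0 to 2π): 384π/5.

Therefore ∯_{∂V} F · n dS = 384π/5.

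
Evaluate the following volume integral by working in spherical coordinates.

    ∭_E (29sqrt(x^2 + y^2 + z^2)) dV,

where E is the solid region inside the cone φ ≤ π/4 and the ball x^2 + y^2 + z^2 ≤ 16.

In spherical coordinates, x = ρ sin(φ) cos(θ), y = ρ sin(φ) sin(θ), z = ρ cos(φ), and dV = ρ^2 sin(φ) dρ dφ dθ.

The integrand becomes 29ρ, so

    ∭_E (29sqrt(x^2 + y^2 + z^2)) dV = ∫_{0}^{2π} ∫_{0}^{π/4} ∫_{0}^{4} (29ρ) · ρ^2 sin(φ) dρ dφ dθ.

Inner (ρ): 1856sin(φ).
Middle (φ): 1856 - 928sqrt(2).
Outer (θ): 1856π (2 - sqrt(2)).

Therefore the triple integral equals 1856π (2 - sqrt(2)).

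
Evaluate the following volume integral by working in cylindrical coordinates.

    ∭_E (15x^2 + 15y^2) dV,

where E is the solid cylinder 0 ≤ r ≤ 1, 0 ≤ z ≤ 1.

In cylindrical coordinates, x = r cos(θ), y = r sin(θ), z = z, and dV = r dr dθ dz.

The integrand becomes 15r^2, so

    ∭_E (15x^2 + 15y^2) dV = ∫_{0}^{2π} ∫_{0}^{1} ∫_{0}^{1} (15r^2) · r dz dr dθ.

Inner (z): 15r^3.
Middle (r from 0 to 1): 15/4.
Outer (θ): 15π/2.

Therefore the triple integral equals 15π/2.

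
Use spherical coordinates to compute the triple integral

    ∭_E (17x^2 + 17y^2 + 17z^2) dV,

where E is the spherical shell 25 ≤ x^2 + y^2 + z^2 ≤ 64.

In spherical coordinates, x = ρ sin(φ) cos(θ), y = ρ sin(φ) sin(θ), z = ρ cos(φ), and dV = ρ^2 sin(φ) dρ dφ dθ.

The integrand becomes 17ρ^2, so

    ∭_E (17x^2 + 17y^2 + 17z^2) dV = ∫_{0}^{2π} ∫_{0}^{π} ∫_{5}^{8} (17ρ^2) · ρ^2 sin(φ) dρ dφ dθ.

Inner (ρ): 503931sin(φ)/5.
Middle (φ): 1007862/5.
Outer (θ): 2015724π/5.

Therefore the triple integral equals 2015724π/5.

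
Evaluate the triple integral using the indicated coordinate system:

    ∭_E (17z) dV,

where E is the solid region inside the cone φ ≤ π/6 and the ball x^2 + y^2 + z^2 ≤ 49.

In spherical coordinates, x = ρ sin(φ) cos(θ), y = ρ sin(φ) sin(θ), z = ρ cos(φ), and dV = ρ^2 sin(φ) dρ dφ dθ.

The integrand becomes 17ρ cos(φ), so

    ∭_E (17z) dV = ∫_{0}^{2π} ∫_{0}^{π/6} ∫_{0}^{7} (17ρ cos(φ)) · ρ^2 sin(φ) dρ dφ dθ.

Inner (ρ): 40817sin(2φ)/8.
Middle (φ): 40817/32.
Outer (θ): 40817π/16.

Therefore the triple integral equals 40817π/16.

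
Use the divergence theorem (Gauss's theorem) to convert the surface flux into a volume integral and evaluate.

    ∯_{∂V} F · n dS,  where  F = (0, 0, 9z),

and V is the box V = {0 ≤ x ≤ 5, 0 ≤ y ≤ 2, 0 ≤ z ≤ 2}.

By the divergence theorem,

    ∯_{∂V} F · n dS = ∭_V (∇ · F) dV.

Compute the divergence:
    ∇ · F = ∂F_x/∂x + ∂F_y/∂y + ∂F_z/∂z = 0 + 0 + 9 = 9.

V is a rectangular box, so dV = dx dy dz with 0 ≤ x ≤ 5, 0 ≤ y ≤ 2, 0 ≤ z ≤ 2.

Integrate (9) over V as an iterated integral:

    ∭_V (∇·F) dV = ∫_0^{5} ∫_0^{2} ∫_0^{2} (9) dz dy dx.

Inner (z from 0 to 2): 18.
Middle (y from 0 to 2): 36.
Outer (x from 0 to 5): 180.

Therefore ∯_{∂V} F · n dS = 180.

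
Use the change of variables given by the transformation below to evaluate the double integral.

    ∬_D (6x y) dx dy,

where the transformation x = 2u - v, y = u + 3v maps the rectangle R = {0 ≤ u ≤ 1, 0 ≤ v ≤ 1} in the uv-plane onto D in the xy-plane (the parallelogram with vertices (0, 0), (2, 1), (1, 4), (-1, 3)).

Compute the Jacobian determinant of (x, y) with respect to (u, v):

    ∂(x,y)/∂(u,v) = | 2  -1 | = (2)(3) - (-1)(1) = 7.
                   | 1  3 |

Its absolute value is |J| = 7 (the area scaling factor).

Substituting x = 2u - v, y = u + 3v into the integrand,

    6x y → 12u^2 + 30u v - 18v^2,

so the integral becomes

    ∬_R (12u^2 + 30u v - 18v^2) · |J| du dv = ∫_0^1 ∫_0^1 (84u^2 + 210u v - 126v^2) dv du.

Inner (v): 84u^2 + 105u - 42.
Outer (u): 77/2.

Therefore ∬_D (6x y) dx dy = 77/2.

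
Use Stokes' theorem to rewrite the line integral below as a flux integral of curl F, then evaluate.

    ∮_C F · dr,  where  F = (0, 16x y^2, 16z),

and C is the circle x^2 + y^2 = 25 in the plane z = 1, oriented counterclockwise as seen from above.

Let S be the flat disk x^2 + y^2 ≤ 25 in the plane z = 1, with upward unit normal n̂ = ẑ. By Stokes' theorem,

    ∮_C F · dr = ∬_S (∇ × F) · n̂ dS = ∬_D (curl F)_z dA,

where D is the disk x^2 + y^2 ≤ 25.

Compute the curl of F = (0, 16x y^2, 16z):
    (∇ × F)_x = ∂F_z/∂y - ∂F_y/∂z = 0,
    (∇ × F)_y = ∂F_x/∂z - ∂F_z/∂x = 0,
    (∇ × F)_z = ∂F_y/∂x - ∂F_x/∂y = 16y^2.

On z = 1, (curl F)_z = 16y^2.

Convert to polar (x = r cos θ, y = r sin θ, dA = r dr dθ); the integrand becomes 16r^2sin(θ)^2, so

    ∬_D (curl F)_z dA = ∫_0^{2π} ∫_0^{5} (16r^2sin(θ)^2) · r dr dθ.

Inner (r from 0 to 5): 2500sin(θ)^2.
Outer (θ from 0 to 2π): 2500π.

Therefore ∮_C F · dr = 2500π.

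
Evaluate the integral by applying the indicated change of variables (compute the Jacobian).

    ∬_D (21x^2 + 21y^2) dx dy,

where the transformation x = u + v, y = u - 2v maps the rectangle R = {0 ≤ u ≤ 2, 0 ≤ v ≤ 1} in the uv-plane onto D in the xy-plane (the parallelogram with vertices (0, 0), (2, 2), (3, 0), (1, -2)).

Compute the Jacobian determinant of (x, y) with respect to (u, v):

    ∂(x,y)/∂(u,v) = | 1  1 | = (1)(-2) - (1)(1) = -3.
                   | 1  -2 |

Its absolute value is |J| = 3 (the area scaling factor).

Substituting x = u + v, y = u - 2v into the integrand,

    21x^2 + 21y^2 → 42u^2 - 42u v + 105v^2,

so the integral becomes

    ∬_R (42u^2 - 42u v + 105v^2) · |J| du dv = ∫_0^2 ∫_0^1 (126u^2 - 126u v + 315v^2) dv du.

Inner (v): 126u^2 - 63u + 105.
Outer (u): 420.

Therefore ∬_D (21x^2 + 21y^2) dx dy = 420.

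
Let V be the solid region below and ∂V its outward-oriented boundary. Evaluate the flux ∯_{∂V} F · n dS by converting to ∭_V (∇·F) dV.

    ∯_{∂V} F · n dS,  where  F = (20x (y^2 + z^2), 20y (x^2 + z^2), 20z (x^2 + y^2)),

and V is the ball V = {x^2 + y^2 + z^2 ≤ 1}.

By the divergence theorem,

    ∯_{∂V} F · n dS = ∭_V (∇ · F) dV.

Compute the divergence:
    ∇ · F = ∂F_x/∂x + ∂F_y/∂y + ∂F_z/∂z = 20y^2 + 20z^2 + 20x^2 + 20z^2 + 20x^2 + 20y^2 = 40x^2 + 40y^2 + 40z^2.

In spherical coordinates, x = ρ sin(φ) cos(θ), y = ρ sin(φ) sin(θ), z = ρ cos(φ), dV = ρ^2 sin(φ) dρ dφ dθ, with 0 ≤ ρ ≤ 1, 0 ≤ φ ≤ π, 0 ≤ θ ≤ 2π.

The integrand, after substitution and multiplying by the volume element, becomes (40ρ^2) · ρ^2 sin(φ), so

    ∭_V (∇·F) dV = ∫_0^{2π} ∫_0^{π} ∫_0^{1} (40ρ^2) · ρ^2 sin(φ) dρ dφ dθ.

Inner (ρ from 0 to 1): 8sin(φ).
Middle (φ from 0 to π): 16.
Outer (θ from 0 to 2π): 32π.

Therefore ∯_{∂V} F · n dS = 32π.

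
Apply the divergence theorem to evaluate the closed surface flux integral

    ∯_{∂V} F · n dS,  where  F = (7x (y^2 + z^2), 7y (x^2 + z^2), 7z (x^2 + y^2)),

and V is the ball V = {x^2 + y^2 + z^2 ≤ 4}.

By the divergence theorem,

    ∯_{∂V} F · n dS = ∭_V (∇ · F) dV.

Compute the divergence:
    ∇ · F = ∂F_x/∂x + ∂F_y/∂y + ∂F_z/∂z = 7y^2 + 7z^2 + 7x^2 + 7z^2 + 7x^2 + 7y^2 = 14x^2 + 14y^2 + 14z^2.

In spherical coordinates, x = ρ sin(φ) cos(θ), y = ρ sin(φ) sin(θ), z = ρ cos(φ), dV = ρ^2 sin(φ) dρ dφ dθ, with 0 ≤ ρ ≤ 2, 0 ≤ φ ≤ π, 0 ≤ θ ≤ 2π.

The integrand, after substitution and multiplying by the volume element, becomes (14ρ^2) · ρ^2 sin(φ), so

    ∭_V (∇·F) dV = ∫_0^{2π} ∫_0^{π} ∫_0^{2} (14ρ^2) · ρ^2 sin(φ) dρ dφ dθ.

Inner (ρ from 0 to 2): 448sin(φ)/5.
Middle (φ from 0 to π): 896/5.
Outer (θ from 0 to 2π): 1792π/5.

Therefore ∯_{∂V} F · n dS = 1792π/5.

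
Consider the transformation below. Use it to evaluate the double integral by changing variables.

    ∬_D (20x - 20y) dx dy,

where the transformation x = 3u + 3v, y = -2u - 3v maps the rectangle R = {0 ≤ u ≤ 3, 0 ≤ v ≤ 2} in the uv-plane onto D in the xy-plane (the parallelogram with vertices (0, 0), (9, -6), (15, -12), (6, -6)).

Compute the Jacobian determinant of (x, y) with respect to (u, v):

    ∂(x,y)/∂(u,v) = | 3  3 | = (3)(-3) - (3)(-2) = -3.
                   | -2  -3 |

Its absolute value is |J| = 3 (the area scaling factor).

Substituting x = 3u + 3v, y = -2u - 3v into the integrand,

    20x - 20y → 100u + 120v,

so the integral becomes

    ∬_R (100u + 120v) · |J| du dv = ∫_0^3 ∫_0^2 (300u + 360v) dv du.

Inner (v): 600u + 720.
Outer (u): 4860.

Therefore ∬_D (20x - 20y) dx dy = 4860.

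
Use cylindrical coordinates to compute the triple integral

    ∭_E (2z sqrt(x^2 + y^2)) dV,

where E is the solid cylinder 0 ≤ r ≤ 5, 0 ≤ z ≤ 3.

In cylindrical coordinates, x = r cos(θ), y = r sin(θ), z = z, and dV = r dr dθ dz.

The integrand becomes 2r z, so

    ∭_E (2z sqrt(x^2 + y^2)) dV = ∫_{0}^{2π} ∫_{0}^{5} ∫_{0}^{3} (2r z) · r dz dr dθ.

Inner (z): 9r^2.
Middle (r from 0 to 5): 375.
Outer (θ): 750π.

Therefore the triple integral equals 750π.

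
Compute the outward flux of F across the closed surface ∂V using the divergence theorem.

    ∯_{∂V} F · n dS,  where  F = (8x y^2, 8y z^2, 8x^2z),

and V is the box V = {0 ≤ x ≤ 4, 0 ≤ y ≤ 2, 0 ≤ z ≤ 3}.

By the divergence theorem,

    ∯_{∂V} F · n dS = ∭_V (∇ · F) dV.

Compute the divergence:
    ∇ · F = ∂F_x/∂x + ∂F_y/∂y + ∂F_z/∂z = 8y^2 + 8z^2 + 8x^2 = 8x^2 + 8y^2 + 8z^2.

V is a rectangular box, so dV = dx dy dz with 0 ≤ x ≤ 4, 0 ≤ y ≤ 2, 0 ≤ z ≤ 3.

Integrate (8x^2 + 8y^2 + 8z^2) over V as an iterated integral:

    ∭_V (∇·F) dV = ∫_0^{4} ∫_0^{2} ∫_0^{3} (8x^2 + 8y^2 + 8z^2) dz dy dx.

Inner (z from 0 to 3): 24x^2 + 24y^2 + 72.
Middle (y from 0 to 2): 48x^2 + 208.
Outer (x from 0 to 4): 1856.

Therefore ∯_{∂V} F · n dS = 1856.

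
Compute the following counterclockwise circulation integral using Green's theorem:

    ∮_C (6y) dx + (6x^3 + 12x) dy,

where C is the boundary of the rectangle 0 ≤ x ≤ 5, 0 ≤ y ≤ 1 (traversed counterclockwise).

Green's theorem converts the closed line integral into a double integral over the enclosed region D:

    ∮_C P dx + Q dy = ∬_D (∂Q/∂x - ∂P/∂y) dA.

Here P = 6y, Q = 6x^3 + 12x, so

    ∂Q/∂x = 18x^2 + 12,    ∂P/∂y = 6,
    ∂Q/∂x - ∂P/∂y = 18x^2 + 6.

D is the region 0 ≤ x ≤ 5, 0 ≤ y ≤ 1. Evaluating the double integral:

    ∬_D (18x^2 + 6) dA = ∫_0^{5} ∫_0^{1} (18x^2 + 6) dy dx.

Inner (y from 0 to 1): 18x^2 + 6.
Outer (x from 0 to 5): 780.

Therefore ∮_C P dx + Q dy = 780.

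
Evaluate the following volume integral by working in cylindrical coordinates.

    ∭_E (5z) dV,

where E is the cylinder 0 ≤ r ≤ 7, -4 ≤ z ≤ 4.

In cylindrical coordinates, x = r cos(θ), y = r sin(θ), z = z, and dV = r dr dθ dz.

The integrand becomes 5z, so

    ∭_E (5z) dV = ∫_{0}^{2π} ∫_{0}^{7} ∫_{-4}^{4} (5z) · r dz dr dθ.

Inner (z): 0.
Middle (r from 0 to 7): 0.
Outer (θ): 0.

Therefore the triple integral equals 0.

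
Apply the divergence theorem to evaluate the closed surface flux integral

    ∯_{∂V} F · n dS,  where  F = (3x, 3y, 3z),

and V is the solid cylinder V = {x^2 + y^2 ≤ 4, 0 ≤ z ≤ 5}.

By the divergence theorem,

    ∯_{∂V} F · n dS = ∭_V (∇ · F) dV.

Compute the divergence:
    ∇ · F = ∂F_x/∂x + ∂F_y/∂y + ∂F_z/∂z = 3 + 3 + 3 = 9.

In cylindrical coordinates, x = r cos(θ), y = r sin(θ), z = z, dV = r dr dθ dz, with 0 ≤ r ≤ 2, 0 ≤ θ ≤ 2π, 0 ≤ z ≤ 5.

The integrand, after substitution and multiplying by the volume element, becomes (9) · r, so

    ∭_V (∇·F) dV = ∫_0^{2π} ∫_0^{2} ∫_0^{5} (9) · r dz dr dθ.

Inner (z from 0 to 5): 45r.
Middle (r from 0 to 2): 90.
Outer (θ from 0 to 2π): 180π.

Therefore ∯_{∂V} F · n dS = 180π.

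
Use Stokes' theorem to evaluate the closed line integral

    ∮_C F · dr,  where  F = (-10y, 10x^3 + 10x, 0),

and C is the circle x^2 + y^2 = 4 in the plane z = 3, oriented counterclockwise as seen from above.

Let S be the flat disk x^2 + y^2 ≤ 4 in the plane z = 3, with upward unit normal n̂ = ẑ. By Stokes' theorem,

    ∮_C F · dr = ∬_S (∇ × F) · n̂ dS = ∬_D (curl F)_z dA,

where D is the disk x^2 + y^2 ≤ 4.

Compute the curl of F = (-10y, 10x^3 + 10x, 0):
    (∇ × F)_x = ∂F_z/∂y - ∂F_y/∂z = 0,
    (∇ × F)_y = ∂F_x/∂z - ∂F_z/∂x = 0,
    (∇ × F)_z = ∂F_y/∂x - ∂F_x/∂y = 30x^2 + 20.

On z = 3, (curl F)_z = 30x^2 + 20.

Convert to polar (x = r cos θ, y = r sin θ, dA = r dr dθ); the integrand becomes 30r^2cos(θ)^2 + 20, so

    ∬_D (curl F)_z dA = ∫_0^{2π} ∫_0^{2} (30r^2cos(θ)^2 + 20) · r dr dθ.

Inner (r from 0 to 2): 120cos(θ)^2 + 40.
Outer (θ from 0 to 2π): 200π.

Therefore ∮_C F · dr = 200π.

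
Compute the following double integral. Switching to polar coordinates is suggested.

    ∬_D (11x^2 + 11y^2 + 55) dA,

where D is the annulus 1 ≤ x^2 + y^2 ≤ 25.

The region D is 1 ≤ r ≤ 5, 0 ≤ θ ≤ 2π in polar coordinates, where x = r cos(θ), y = r sin(θ), and dA = r dr dθ.

Under the substitution, the integrand becomes 11r^2 + 55, so

    ∬_D (11x^2 + 11y^2 + 55) dA = ∫_{0}^{2π} ∫_{1}^{5} (11r^2 + 55) · r dr dθ.

Inner integral (in r): ∫_{1}^{5} (11r^2 + 55) · r dr = 2376.

Outer integral (in θ): ∫_{0}^{2π} (2376) dθ = 4752π.

Therefore ∬_D (11x^2 + 11y^2 + 55) dA = 4752π.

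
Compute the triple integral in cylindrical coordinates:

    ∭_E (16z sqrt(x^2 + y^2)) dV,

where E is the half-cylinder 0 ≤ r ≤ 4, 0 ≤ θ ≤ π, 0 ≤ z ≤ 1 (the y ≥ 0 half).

In cylindrical coordinates, x = r cos(θ), y = r sin(θ), z = z, and dV = r dr dθ dz.

The integrand becomes 16r z, so

    ∭_E (16z sqrt(x^2 + y^2)) dV = ∫_{0}^{π} ∫_{0}^{4} ∫_{0}^{1} (16r z) · r dz dr dθ.

Inner (z): 8r^2.
Middle (r from 0 to 4): 512/3.
Outer (θ): 512π/3.

Therefore the triple integral equals 512π/3.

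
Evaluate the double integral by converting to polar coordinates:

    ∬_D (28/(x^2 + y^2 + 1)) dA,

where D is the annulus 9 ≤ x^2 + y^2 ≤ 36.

The region D is 3 ≤ r ≤ 6, 0 ≤ θ ≤ 2π in polar coordinates, where x = r cos(θ), y = r sin(θ), and dA = r dr dθ.

Under the substitution, the integrand becomes 28/(r^2 + 1), so

    ∬_D (28/(x^2 + y^2 + 1)) dA = ∫_{0}^{2π} ∫_{3}^{6} (28/(r^2 + 1)) · r dr dθ.

Inner integral (in r): ∫_{3}^{6} (28/(r^2 + 1)) · r dr = log(9012061295995008299689/100000000000000).

Outer integral (in θ): ∫_{0}^{2π} (log(9012061295995008299689/100000000000000)) dθ = log((9012061295995008299689/100000000000000)^(2π)).

Therefore ∬_D (28/(x^2 + y^2 + 1)) dA = log((9012061295995008299689/100000000000000)^(2π)).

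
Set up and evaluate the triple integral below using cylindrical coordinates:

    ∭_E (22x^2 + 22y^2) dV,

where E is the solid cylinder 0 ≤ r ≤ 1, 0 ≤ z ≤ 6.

In cylindrical coordinates, x = r cos(θ), y = r sin(θ), z = z, and dV = r dr dθ dz.

The integrand becomes 22r^2, so

    ∭_E (22x^2 + 22y^2) dV = ∫_{0}^{2π} ∫_{0}^{1} ∫_{0}^{6} (22r^2) · r dz dr dθ.

Inner (z): 132r^3.
Middle (r from 0 to 1): 33.
Outer (θ): 66π.

Therefore the triple integral equals 66π.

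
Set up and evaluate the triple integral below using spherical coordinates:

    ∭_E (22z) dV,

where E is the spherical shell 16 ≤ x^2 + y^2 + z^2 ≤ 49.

In spherical coordinates, x = ρ sin(φ) cos(θ), y = ρ sin(φ) sin(θ), z = ρ cos(φ), and dV = ρ^2 sin(φ) dρ dφ dθ.

The integrand becomes 22ρ cos(φ), so

    ∭_E (22z) dV = ∫_{0}^{2π} ∫_{0}^{π} ∫_{4}^{7} (22ρ cos(φ)) · ρ^2 sin(φ) dρ dφ dθ.

Inner (ρ): 23595sin(2φ)/4.
Middle (φ): 0.
Outer (θ): 0.

Therefore the triple integral equals 0.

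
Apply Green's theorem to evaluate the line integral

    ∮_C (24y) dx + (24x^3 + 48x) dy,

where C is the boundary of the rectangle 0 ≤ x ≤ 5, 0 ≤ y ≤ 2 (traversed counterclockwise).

Green's theorem converts the closed line integral into a double integral over the enclosed region D:

    ∮_C P dx + Q dy = ∬_D (∂Q/∂x - ∂P/∂y) dA.

Here P = 24y, Q = 24x^3 + 48x, so

    ∂Q/∂x = 72x^2 + 48,    ∂P/∂y = 24,
    ∂Q/∂x - ∂P/∂y = 72x^2 + 24.

D is the region 0 ≤ x ≤ 5, 0 ≤ y ≤ 2. Evaluating the double integral:

    ∬_D (72x^2 + 24) dA = ∫_0^{5} ∫_0^{2} (72x^2 + 24) dy dx.

Inner (y from 0 to 2): 144x^2 + 48.
Outer (x from 0 to 5): 6240.

Therefore ∮_C P dx + Q dy = 6240.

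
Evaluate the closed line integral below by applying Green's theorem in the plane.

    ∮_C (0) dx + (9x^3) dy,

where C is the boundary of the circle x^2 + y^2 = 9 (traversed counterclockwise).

Green's theorem converts the closed line integral into a double integral over the enclosed region D:

    ∮_C P dx + Q dy = ∬_D (∂Q/∂x - ∂P/∂y) dA.

Here P = 0, Q = 9x^3, so

    ∂Q/∂x = 27x^2,    ∂P/∂y = 0,
    ∂Q/∂x - ∂P/∂y = 27x^2.

D is the region x^2 + y^2 ≤ 9. Evaluating the double integral:

In polar coordinates (x = r cos θ, y = r sin θ, dA = r dr dθ) the integrand becomes 27r^2cos(θ)^2, so

    ∬_D (27x^2) dA = ∫_0^{2π} ∫_0^{3} (27r^2cos(θ)^2) · r dr dθ.

Inner (r from 0 to 3): 2187cos(θ)^2/4.
Outer (θ from 0 to 2π): 2187π/4.

Therefore ∮_C P dx + Q dy = 2187π/4.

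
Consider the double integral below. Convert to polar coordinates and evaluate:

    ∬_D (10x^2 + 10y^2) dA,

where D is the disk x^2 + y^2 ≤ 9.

The region D is 0 ≤ r ≤ 3, 0 ≤ θ ≤ 2π in polar coordinates, where x = r cos(θ), y = r sin(θ), and dA = r dr dθ.

Under the substitution, the integrand becomes 10r^2, so

    ∬_D (10x^2 + 10y^2) dA = ∫_{0}^{2π} ∫_{0}^{3} (10r^2) · r dr dθ.

Inner integral (in r): ∫_{0}^{3} (10r^2) · r dr = 405/2.

Outer integral (in θ): ∫_{0}^{2π} (405/2) dθ = 405π.

Therefore ∬_D (10x^2 + 10y^2) dA = 405π.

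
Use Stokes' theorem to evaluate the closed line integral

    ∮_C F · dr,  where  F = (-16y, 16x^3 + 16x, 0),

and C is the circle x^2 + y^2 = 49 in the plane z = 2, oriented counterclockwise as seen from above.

Let S be the flat disk x^2 + y^2 ≤ 49 in the plane z = 2, with upward unit normal n̂ = ẑ. By Stokes' theorem,

    ∮_C F · dr = ∬_S (∇ × F) · n̂ dS = ∬_D (curl F)_z dA,

where D is the disk x^2 + y^2 ≤ 49.

Compute the curl of F = (-16y, 16x^3 + 16x, 0):
    (∇ × F)_x = ∂F_z/∂y - ∂F_y/∂z = 0,
    (∇ × F)_y = ∂F_x/∂z - ∂F_z/∂x = 0,
    (∇ × F)_z = ∂F_y/∂x - ∂F_x/∂y = 48x^2 + 32.

On z = 2, (curl F)_z = 48x^2 + 32.

Convert to polar (x = r cos θ, y = r sin θ, dA = r dr dθ); the integrand becomes 48r^2cos(θ)^2 + 32, so

    ∬_D (curl F)_z dA = ∫_0^{2π} ∫_0^{7} (48r^2cos(θ)^2 + 32) · r dr dθ.

Inner (r from 0 to 7): 28812cos(θ)^2 + 784.
Outer (θ from 0 to 2π): 30380π.

Therefore ∮_C F · dr = 30380π.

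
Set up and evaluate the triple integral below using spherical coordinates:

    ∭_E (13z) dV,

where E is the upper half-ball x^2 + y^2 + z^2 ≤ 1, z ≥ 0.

In spherical coordinates, x = ρ sin(φ) cos(θ), y = ρ sin(φ) sin(θ), z = ρ cos(φ), and dV = ρ^2 sin(φ) dρ dφ dθ.

The integrand becomes 13ρ cos(φ), so

    ∭_E (13z) dV = ∫_{0}^{2π} ∫_{0}^{π/2} ∫_{0}^{1} (13ρ cos(φ)) · ρ^2 sin(φ) dρ dφ dθ.

Inner (ρ): 13sin(2φ)/8.
Middle (φ): 13/8.
Outer (θ): 13π/4.

Therefore the triple integral equals 13π/4.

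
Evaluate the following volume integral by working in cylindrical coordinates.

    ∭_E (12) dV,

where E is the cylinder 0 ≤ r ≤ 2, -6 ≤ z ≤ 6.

In cylindrical coordinates, x = r cos(θ), y = r sin(θ), z = z, and dV = r dr dθ dz.

The integrand becomes 12, so

    ∭_E (12) dV = ∫_{0}^{2π} ∫_{0}^{2} ∫_{-6}^{6} (12) · r dz dr dθ.

Inner (z): 144r.
Middle (r from 0 to 2): 288.
Outer (θ): 576π.

Therefore the triple integral equals 576π.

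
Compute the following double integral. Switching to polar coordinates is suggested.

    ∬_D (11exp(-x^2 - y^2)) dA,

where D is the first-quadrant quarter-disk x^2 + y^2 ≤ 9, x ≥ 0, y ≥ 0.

The region D is 0 ≤ r ≤ 3, 0 ≤ θ ≤ π/2 in polar coordinates, where x = r cos(θ), y = r sin(θ), and dA = r dr dθ.

Under the substitution, the integrand becomes 11exp(-r^2), so

    ∬_D (11exp(-x^2 - y^2)) dA = ∫_{0}^{π/2} ∫_{0}^{3} (11exp(-r^2)) · r dr dθ.

Inner integral (in r): ∫_{0}^{3} (11exp(-r^2)) · r dr = 11/2 - 11exp(-9)/2.

Outer integral (in θ): ∫_{0}^{π/2} (11/2 - 11exp(-9)/2) dθ = -11π (1 - exp(9))exp(-9)/4.

Therefore ∬_D (11exp(-x^2 - y^2)) dA = -11π (1 - exp(9))exp(-9)/4.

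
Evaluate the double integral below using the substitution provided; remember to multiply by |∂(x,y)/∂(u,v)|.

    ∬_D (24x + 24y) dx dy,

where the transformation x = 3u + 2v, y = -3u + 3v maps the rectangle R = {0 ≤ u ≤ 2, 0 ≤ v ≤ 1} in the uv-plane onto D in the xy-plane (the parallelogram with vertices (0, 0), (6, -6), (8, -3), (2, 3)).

Compute the Jacobian determinant of (x, y) with respect to (u, v):

    ∂(x,y)/∂(u,v) = | 3  2 | = (3)(3) - (2)(-3) = 15.
                   | -3  3 |

Its absolute value is |J| = 15 (the area scaling factor).

Substituting x = 3u + 2v, y = -3u + 3v into the integrand,

    24x + 24y → 120v,

so the integral becomes

    ∬_R (120v) · |J| du dv = ∫_0^2 ∫_0^1 (1800v) dv du.

Inner (v): 900.
Outer (u): 1800.

Therefore ∬_D (24x + 24y) dx dy = 1800.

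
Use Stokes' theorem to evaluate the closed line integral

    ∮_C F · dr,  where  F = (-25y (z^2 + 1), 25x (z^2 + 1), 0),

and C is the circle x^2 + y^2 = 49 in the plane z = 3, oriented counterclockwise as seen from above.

Let S be the flat disk x^2 + y^2 ≤ 49 in the plane z = 3, with upward unit normal n̂ = ẑ. By Stokes' theorem,

    ∮_C F · dr = ∬_S (∇ × F) · n̂ dS = ∬_D (curl F)_z dA,

where D is the disk x^2 + y^2 ≤ 49.

Compute the curl of F = (-25y (z^2 + 1), 25x (z^2 + 1), 0):
    (∇ × F)_x = ∂F_z/∂y - ∂F_y/∂z = -50x z,
    (∇ × F)_y = ∂F_x/∂z - ∂F_z/∂x = -50y z,
    (∇ × F)_z = ∂F_y/∂x - ∂F_x/∂y = 50z^2 + 50.

On z = 3, (curl F)_z = 500.

Convert to polar (x = r cos θ, y = r sin θ, dA = r dr dθ); the integrand becomes 500, so

    ∬_D (curl F)_z dA = ∫_0^{2π} ∫_0^{7} (500) · r dr dθ.

Inner (r from 0 to 7): 12250.
Outer (θ from 0 to 2π): 24500π.

Therefore ∮_C F · dr = 24500π.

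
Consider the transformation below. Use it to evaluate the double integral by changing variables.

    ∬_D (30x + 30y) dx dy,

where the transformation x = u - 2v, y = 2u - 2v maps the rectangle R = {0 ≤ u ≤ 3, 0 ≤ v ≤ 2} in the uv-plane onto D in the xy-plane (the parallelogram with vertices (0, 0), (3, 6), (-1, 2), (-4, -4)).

Compute the Jacobian determinant of (x, y) with respect to (u, v):

    ∂(x,y)/∂(u,v) = | 1  -2 | = (1)(-2) - (-2)(2) = 2.
                   | 2  -2 |

Its absolute value is |J| = 2 (the area scaling factor).

Substituting x = u - 2v, y = 2u - 2v into the integrand,

    30x + 30y → 90u - 120v,

so the integral becomes

    ∬_R (90u - 120v) · |J| du dv = ∫_0^3 ∫_0^2 (180u - 240v) dv du.

Inner (v): 360u - 480.
Outer (u): 180.

Therefore ∬_D (30x + 30y) dx dy = 180.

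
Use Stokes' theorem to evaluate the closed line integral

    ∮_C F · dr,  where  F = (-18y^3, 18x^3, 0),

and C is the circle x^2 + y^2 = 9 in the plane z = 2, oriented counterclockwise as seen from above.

Let S be the flat disk x^2 + y^2 ≤ 9 in the plane z = 2, with upward unit normal n̂ = ẑ. By Stokes' theorem,

    ∮_C F · dr = ∬_S (∇ × F) · n̂ dS = ∬_D (curl F)_z dA,

where D is the disk x^2 + y^2 ≤ 9.

Compute the curl of F = (-18y^3, 18x^3, 0):
    (∇ × F)_x = ∂F_z/∂y - ∂F_y/∂z = 0,
    (∇ × F)_y = ∂F_x/∂z - ∂F_z/∂x = 0,
    (∇ × F)_z = ∂F_y/∂x - ∂F_x/∂y = 54x^2 + 54y^2.

On z = 2, (curl F)_z = 54x^2 + 54y^2.

Convert to polar (x = r cos θ, y = r sin θ, dA = r dr dθ); the integrand becomes 54r^2, so

    ∬_D (curl F)_z dA = ∫_0^{2π} ∫_0^{3} (54r^2) · r dr dθ.

Inner (r from 0 to 3): 2187/2.
Outer (θ from 0 to 2π): 2187π.

Therefore ∮_C F · dr = 2187π.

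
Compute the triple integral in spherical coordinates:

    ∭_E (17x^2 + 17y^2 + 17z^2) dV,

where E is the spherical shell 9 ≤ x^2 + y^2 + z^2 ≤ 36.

In spherical coordinates, x = ρ sin(φ) cos(θ), y = ρ sin(φ) sin(θ), z = ρ cos(φ), and dV = ρ^2 sin(φ) dρ dφ dθ.

The integrand becomes 17ρ^2, so

    ∭_E (17x^2 + 17y^2 + 17z^2) dV = ∫_{0}^{2π} ∫_{0}^{π} ∫_{3}^{6} (17ρ^2) · ρ^2 sin(φ) dρ dφ dθ.

Inner (ρ): 128061sin(φ)/5.
Middle (φ): 256122/5.
Outer (θ): 512244π/5.

Therefore the triple integral equals 512244π/5.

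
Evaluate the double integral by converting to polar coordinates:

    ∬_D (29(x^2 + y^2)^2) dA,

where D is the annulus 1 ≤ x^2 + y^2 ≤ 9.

The region D is 1 ≤ r ≤ 3, 0 ≤ θ ≤ 2π in polar coordinates, where x = r cos(θ), y = r sin(θ), and dA = r dr dθ.

Under the substitution, the integrand becomes 29r^4, so

    ∬_D (29(x^2 + y^2)^2) dA = ∫_{0}^{2π} ∫_{1}^{3} (29r^4) · r dr dθ.

Inner integral (in r): ∫_{1}^{3} (29r^4) · r dr = 10556/3.

Outer integral (in θ): ∫_{0}^{2π} (10556/3) dθ = 21112π/3.

Therefore ∬_D (29(x^2 + y^2)^2) dA = 21112π/3.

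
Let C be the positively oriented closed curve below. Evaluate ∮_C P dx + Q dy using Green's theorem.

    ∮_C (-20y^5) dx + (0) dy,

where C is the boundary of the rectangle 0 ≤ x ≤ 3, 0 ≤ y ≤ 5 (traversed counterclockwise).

Green's theorem converts the closed line integral into a double integral over the enclosed region D:

    ∮_C P dx + Q dy = ∬_D (∂Q/∂x - ∂P/∂y) dA.

Here P = -20y^5, Q = 0, so

    ∂Q/∂x = 0,    ∂P/∂y = -100y^4,
    ∂Q/∂x - ∂P/∂y = 100y^4.

D is the region 0 ≤ x ≤ 3, 0 ≤ y ≤ 5. Evaluating the double integral:

    ∬_D (100y^4) dA = ∫_0^{3} ∫_0^{5} (100y^4) dy dx.

Inner (y from 0 to 5): 62500.
Outer (x from 0 to 3): 187500.

Therefore ∮_C P dx + Q dy = 187500.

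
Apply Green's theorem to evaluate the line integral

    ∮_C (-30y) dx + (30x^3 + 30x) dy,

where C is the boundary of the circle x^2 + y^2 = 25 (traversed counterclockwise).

Green's theorem converts the closed line integral into a double integral over the enclosed region D:

    ∮_C P dx + Q dy = ∬_D (∂Q/∂x - ∂P/∂y) dA.

Here P = -30y, Q = 30x^3 + 30x, so

    ∂Q/∂x = 90x^2 + 30,    ∂P/∂y = -30,
    ∂Q/∂x - ∂P/∂y = 90x^2 + 60.

D is the region x^2 + y^2 ≤ 25. Evaluating the double integral:

In polar coordinates (x = r cos θ, y = r sin θ, dA = r dr dθ) the integrand becomes 90r^2cos(θ)^2 + 60, so

    ∬_D (90x^2 + 60) dA = ∫_0^{2π} ∫_0^{5} (90r^2cos(θ)^2 + 60) · r dr dθ.

Inner (r from 0 to 5): 28125cos(θ)^2/2 + 750.
Outer (θ from 0 to 2π): 31125π/2.

Therefore ∮_C P dx + Q dy = 31125π/2.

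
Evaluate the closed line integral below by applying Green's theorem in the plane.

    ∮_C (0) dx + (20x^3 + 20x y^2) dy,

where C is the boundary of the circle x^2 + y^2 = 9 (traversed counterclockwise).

Green's theorem converts the closed line integral into a double integral over the enclosed region D:

    ∮_C P dx + Q dy = ∬_D (∂Q/∂x - ∂P/∂y) dA.

Here P = 0, Q = 20x^3 + 20x y^2, so

    ∂Q/∂x = 60x^2 + 20y^2,    ∂P/∂y = 0,
    ∂Q/∂x - ∂P/∂y = 60x^2 + 20y^2.

D is the region x^2 + y^2 ≤ 9. Evaluating the double integral:

In polar coordinates (x = r cos θ, y = r sin θ, dA = r dr dθ) the integrand becomes 20r^2(cos(2θ) + 2), so

    ∬_D (60x^2 + 20y^2) dA = ∫_0^{2π} ∫_0^{3} (20r^2(cos(2θ) + 2)) · r dr dθ.

Inner (r from 0 to 3): 405cos(2θ) + 810.
Outer (θ from 0 to 2π): 1620π.

Therefore ∮_C P dx + Q dy = 1620π.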